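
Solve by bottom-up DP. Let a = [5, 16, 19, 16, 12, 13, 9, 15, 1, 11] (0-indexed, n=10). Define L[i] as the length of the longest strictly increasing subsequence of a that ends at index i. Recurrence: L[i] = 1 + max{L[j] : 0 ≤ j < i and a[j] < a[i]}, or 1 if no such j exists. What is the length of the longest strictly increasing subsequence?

   i    0    1    2    3    4    5    6    7    8    9
a[i]    5   16   19   16   12   13    9   15    1   11
L[i]    1    2    3    2    2    3    2    4    1    3

4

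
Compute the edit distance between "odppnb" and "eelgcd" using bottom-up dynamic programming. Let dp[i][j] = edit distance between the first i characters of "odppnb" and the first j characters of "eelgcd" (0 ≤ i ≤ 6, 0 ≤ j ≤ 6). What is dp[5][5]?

5

   ''  e  e  l  g  c  d
''  0  1  2  3  4  5  6
 o  1  1  2  3  4  5  6
 d  2  2  2  3  4  5  5
 p  3  3  3  3  4  5  6
 p  4  4  4  4  4  5  6
 n  5  5  5  5  5  5  6
 b  6  6  6  6  6  6  6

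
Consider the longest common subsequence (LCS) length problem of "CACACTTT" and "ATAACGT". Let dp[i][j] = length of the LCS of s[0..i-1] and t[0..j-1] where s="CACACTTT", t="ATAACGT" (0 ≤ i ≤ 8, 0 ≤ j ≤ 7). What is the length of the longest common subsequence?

   ''  A  T  A  A  C  G  T
''  0  0  0  0  0  0  0  0
 C  0  0  0  0  0  1  1  1
 A  0  1  1  1  1  1  1  1
 C  0  1  1  1  1  2  2  2
 A  0  1  1  2  2  2  2  2
 C  0  1  1  2  2  3  3  3
 T  0  1  2  2  2  3  3  4
 T  0  1  2  2  2  3  3  4
 T  0  1  2  2  2  3  3  4

4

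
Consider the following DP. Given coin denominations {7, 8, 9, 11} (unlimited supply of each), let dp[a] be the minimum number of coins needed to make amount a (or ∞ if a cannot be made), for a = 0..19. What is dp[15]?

2

 a  0  1  2  3  4  5  6  7  8  9 10 11 12 13 14 15 16 17 18 19
dp  0  -  -  -  -  -  -  1  1  1  -  1  -  -  2  2  2  2  2  2
(- denotes ∞ / unreachable)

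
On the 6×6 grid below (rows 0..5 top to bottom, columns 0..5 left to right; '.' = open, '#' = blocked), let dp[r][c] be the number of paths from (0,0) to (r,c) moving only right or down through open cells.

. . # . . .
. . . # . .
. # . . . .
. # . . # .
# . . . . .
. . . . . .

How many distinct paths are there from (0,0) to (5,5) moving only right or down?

r\c   0   1   2   3   4   5
  0   1   1   0   0   0   0
  1   1   2   2   0   0   0
  2   1   0   2   2   2   2
  3   1   0   2   4   0   2
  4   0   0   2   6   6   8
  5   0   0   2   8  14  22

22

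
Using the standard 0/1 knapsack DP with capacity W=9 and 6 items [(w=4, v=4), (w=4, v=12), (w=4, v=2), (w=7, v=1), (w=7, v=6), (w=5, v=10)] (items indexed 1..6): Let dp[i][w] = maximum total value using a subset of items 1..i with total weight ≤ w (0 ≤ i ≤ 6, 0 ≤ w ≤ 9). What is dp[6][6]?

i\w   0   1   2   3   4   5   6   7   8   9
  0   0   0   0   0   0   0   0   0   0   0
  1   0   0   0   0   4   4   4   4   4   4
  2   0   0   0   0  12  12  12  12  16  16
  3   0   0   0   0  12  12  12  12  16  16
  4   0   0   0   0  12  12  12  12  16  16
  5   0   0   0   0  12  12  12  12  16  16
  6   0   0   0   0  12  12  12  12  16  22

12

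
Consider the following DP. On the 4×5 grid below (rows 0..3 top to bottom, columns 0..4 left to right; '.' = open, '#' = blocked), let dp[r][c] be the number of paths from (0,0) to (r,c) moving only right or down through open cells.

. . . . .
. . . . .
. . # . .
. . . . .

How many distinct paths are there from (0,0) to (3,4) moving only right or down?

17

r\c   0   1   2   3   4
  0   1   1   1   1   1
  1   1   2   3   4   5
  2   1   3   0   4   9
  3   1   4   4   8  17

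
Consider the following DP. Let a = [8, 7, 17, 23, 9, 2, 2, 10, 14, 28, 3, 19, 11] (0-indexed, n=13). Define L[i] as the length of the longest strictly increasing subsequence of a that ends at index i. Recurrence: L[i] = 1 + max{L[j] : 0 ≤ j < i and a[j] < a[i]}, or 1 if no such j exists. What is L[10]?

   i    0    1    2    3    4    5    6    7    8    9   10   11   12
a[i]    8    7   17   23    9    2    2   10   14   28    3   19   11
L[i]    1    1    2    3    2    1    1    3    4    5    2    5    4

2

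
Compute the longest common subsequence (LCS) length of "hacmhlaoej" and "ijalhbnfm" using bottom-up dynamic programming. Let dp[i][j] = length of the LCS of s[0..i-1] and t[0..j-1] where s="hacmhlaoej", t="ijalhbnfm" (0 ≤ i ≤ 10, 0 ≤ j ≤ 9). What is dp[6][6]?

   ''  i  j  a  l  h  b  n  f  m
''  0  0  0  0  0  0  0  0  0  0
 h  0  0  0  0  0  1  1  1  1  1
 a  0  0  0  1  1  1  1  1  1  1
 c  0  0  0  1  1  1  1  1  1  1
 m  0  0  0  1  1  1  1  1  1  2
 h  0  0  0  1  1  2  2  2  2  2
 l  0  0  0  1  2  2  2  2  2  2
 a  0  0  0  1  2  2  2  2  2  2
 o  0  0  0  1  2  2  2  2  2  2
 e  0  0  0  1  2  2  2  2  2  2
 j  0  0  1  1  2  2  2  2  2  2

2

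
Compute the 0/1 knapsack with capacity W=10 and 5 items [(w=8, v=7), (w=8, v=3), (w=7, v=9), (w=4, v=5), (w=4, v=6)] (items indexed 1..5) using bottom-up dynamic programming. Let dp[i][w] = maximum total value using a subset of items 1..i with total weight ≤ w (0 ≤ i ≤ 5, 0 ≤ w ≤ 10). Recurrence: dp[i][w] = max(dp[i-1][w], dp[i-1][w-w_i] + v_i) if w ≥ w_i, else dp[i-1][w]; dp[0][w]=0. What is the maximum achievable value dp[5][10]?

i\w   0   1   2   3   4   5   6   7   8   9  10
  0   0   0   0   0   0   0   0   0   0   0   0
  1   0   0   0   0   0   0   0   0   7   7   7
  2   0   0   0   0   0   0   0   0   7   7   7
  3   0   0   0   0   0   0   0   9   9   9   9
  4   0   0   0   0   5   5   5   9   9   9   9
  5   0   0   0   0   6   6   6   9  11  11  11

11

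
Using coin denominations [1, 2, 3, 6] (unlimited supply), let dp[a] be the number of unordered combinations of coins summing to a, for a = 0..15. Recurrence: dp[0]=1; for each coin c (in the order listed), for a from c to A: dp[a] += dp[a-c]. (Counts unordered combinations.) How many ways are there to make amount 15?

after  coin     0     1     2     3     4     5     6     7     8     9    10    11    12    13    14    15
          1     1     1     1     1     1     1     1     1     1     1     1     1     1     1     1     1
          2     1     1     2     2     3     3     4     4     5     5     6     6     7     7     8     8
          3     1     1     2     3     4     5     7     8    10    12    14    16    19    21    24    27
          6     1     1     2     3     4     5     8     9    12    15    18    21    27    30    36    42

42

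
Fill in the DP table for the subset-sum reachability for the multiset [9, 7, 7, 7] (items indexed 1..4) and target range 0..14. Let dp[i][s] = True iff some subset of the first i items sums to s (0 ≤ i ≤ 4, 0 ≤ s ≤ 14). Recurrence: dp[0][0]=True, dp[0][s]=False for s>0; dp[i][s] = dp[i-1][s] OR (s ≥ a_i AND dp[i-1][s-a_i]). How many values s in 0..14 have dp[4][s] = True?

i\s   0   1   2   3   4   5   6   7   8   9  10  11  12  13  14
  0   T   F   F   F   F   F   F   F   F   F   F   F   F   F   F
  1   T   F   F   F   F   F   F   F   F   T   F   F   F   F   F
  2   T   F   F   F   F   F   F   T   F   T   F   F   F   F   F
  3   T   F   F   F   F   F   F   T   F   T   F   F   F   F   T
  4   T   F   F   F   F   F   F   T   F   T   F   F   F   F   T

4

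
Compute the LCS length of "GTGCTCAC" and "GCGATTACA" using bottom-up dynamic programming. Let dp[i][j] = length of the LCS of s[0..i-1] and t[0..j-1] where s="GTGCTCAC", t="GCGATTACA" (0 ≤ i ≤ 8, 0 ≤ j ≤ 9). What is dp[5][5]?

3

   ''  G  C  G  A  T  T  A  C  A
''  0  0  0  0  0  0  0  0  0  0
 G  0  1  1  1  1  1  1  1  1  1
 T  0  1  1  1  1  2  2  2  2  2
 G  0  1  1  2  2  2  2  2  2  2
 C  0  1  2  2  2  2  2  2  3  3
 T  0  1  2  2  2  3  3  3  3  3
 C  0  1  2  2  2  3  3  3  4  4
 A  0  1  2  2  3  3  3  4  4  5
 C  0  1  2  2  3  3  3  4  5  5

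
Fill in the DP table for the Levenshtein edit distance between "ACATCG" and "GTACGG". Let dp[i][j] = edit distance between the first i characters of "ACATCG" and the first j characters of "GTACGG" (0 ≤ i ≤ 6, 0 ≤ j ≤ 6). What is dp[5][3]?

4

   ''  G  T  A  C  G  G
''  0  1  2  3  4  5  6
 A  1  1  2  2  3  4  5
 C  2  2  2  3  2  3  4
 A  3  3  3  2  3  3  4
 T  4  4  3  3  3  4  4
 C  5  5  4  4  3  4  5
 G  6  5  5  5  4  3  4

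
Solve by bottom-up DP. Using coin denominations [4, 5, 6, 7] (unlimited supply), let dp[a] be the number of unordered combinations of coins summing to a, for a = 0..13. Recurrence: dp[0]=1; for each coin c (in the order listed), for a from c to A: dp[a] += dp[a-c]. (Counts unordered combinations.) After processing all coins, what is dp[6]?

1

after  coin     0     1     2     3     4     5     6     7     8     9    10    11    12    13
          4     1     0     0     0     1     0     0     0     1     0     0     0     1     0
          5     1     0     0     0     1     1     0     0     1     1     1     0     1     1
          6     1     0     0     0     1     1     1     0     1     1     2     1     2     1
          7     1     0     0     0     1     1     1     1     1     1     2     2     3     2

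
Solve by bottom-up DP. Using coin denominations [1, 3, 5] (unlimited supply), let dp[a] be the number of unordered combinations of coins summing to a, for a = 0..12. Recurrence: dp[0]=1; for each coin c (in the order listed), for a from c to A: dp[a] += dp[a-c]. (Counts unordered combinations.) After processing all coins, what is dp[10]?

7

after  coin     0     1     2     3     4     5     6     7     8     9    10    11    12
          1     1     1     1     1     1     1     1     1     1     1     1     1     1
          3     1     1     1     2     2     2     3     3     3     4     4     4     5
          5     1     1     1     2     2     3     4     4     5     6     7     8     9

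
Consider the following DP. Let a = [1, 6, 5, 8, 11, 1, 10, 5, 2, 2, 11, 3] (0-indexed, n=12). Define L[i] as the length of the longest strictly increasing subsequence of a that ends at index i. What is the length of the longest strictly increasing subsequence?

5

   i    0    1    2    3    4    5    6    7    8    9   10   11
a[i]    1    6    5    8   11    1   10    5    2    2   11    3
L[i]    1    2    2    3    4    1    4    2    2    2    5    3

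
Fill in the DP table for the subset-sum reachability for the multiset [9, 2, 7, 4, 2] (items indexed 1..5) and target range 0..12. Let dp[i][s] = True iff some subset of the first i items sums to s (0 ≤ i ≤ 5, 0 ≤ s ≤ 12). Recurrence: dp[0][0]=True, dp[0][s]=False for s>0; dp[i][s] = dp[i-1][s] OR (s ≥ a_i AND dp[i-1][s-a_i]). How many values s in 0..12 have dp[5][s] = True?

i\s   0   1   2   3   4   5   6   7   8   9  10  11  12
  0   T   F   F   F   F   F   F   F   F   F   F   F   F
  1   T   F   F   F   F   F   F   F   F   T   F   F   F
  2   T   F   T   F   F   F   F   F   F   T   F   T   F
  3   T   F   T   F   F   F   F   T   F   T   F   T   F
  4   T   F   T   F   T   F   T   T   F   T   F   T   F
  5   T   F   T   F   T   F   T   T   T   T   F   T   F

8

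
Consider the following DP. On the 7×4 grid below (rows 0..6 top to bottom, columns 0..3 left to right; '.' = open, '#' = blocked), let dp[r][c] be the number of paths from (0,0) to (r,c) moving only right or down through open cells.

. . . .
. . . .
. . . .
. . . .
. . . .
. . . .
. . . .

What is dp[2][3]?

r\c   0   1   2   3
  0   1   1   1   1
  1   1   2   3   4
  2   1   3   6  10
  3   1   4  10  20
  4   1   5  15  35
  5   1   6  21  56
  6   1   7  28  84

10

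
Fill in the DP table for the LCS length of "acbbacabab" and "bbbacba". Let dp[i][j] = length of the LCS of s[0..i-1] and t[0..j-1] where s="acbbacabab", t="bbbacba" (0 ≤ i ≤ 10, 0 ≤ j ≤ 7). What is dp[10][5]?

4

   ''  b  b  b  a  c  b  a
''  0  0  0  0  0  0  0  0
 a  0  0  0  0  1  1  1  1
 c  0  0  0  0  1  2  2  2
 b  0  1  1  1  1  2  3  3
 b  0  1  2  2  2  2  3  3
 a  0  1  2  2  3  3  3  4
 c  0  1  2  2  3  4  4  4
 a  0  1  2  2  3  4  4  5
 b  0  1  2  3  3  4  5  5
 a  0  1  2  3  4  4  5  6
 b  0  1  2  3  4  4  5  6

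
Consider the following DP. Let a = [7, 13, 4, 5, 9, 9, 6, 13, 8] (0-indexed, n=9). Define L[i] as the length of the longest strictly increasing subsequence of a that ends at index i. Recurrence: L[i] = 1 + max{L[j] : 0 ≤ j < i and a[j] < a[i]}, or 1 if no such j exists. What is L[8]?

   i    0    1    2    3    4    5    6    7    8
a[i]    7   13    4    5    9    9    6   13    8
L[i]    1    2    1    2    3    3    3    4    4

4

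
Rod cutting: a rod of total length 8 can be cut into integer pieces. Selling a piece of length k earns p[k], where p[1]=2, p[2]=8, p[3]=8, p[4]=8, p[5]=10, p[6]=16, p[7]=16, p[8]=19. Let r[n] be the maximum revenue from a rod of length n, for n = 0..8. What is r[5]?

   n    0    1    2    3    4    5    6    7    8
r[n]    0    2    8   10   16   18   24   26   32

18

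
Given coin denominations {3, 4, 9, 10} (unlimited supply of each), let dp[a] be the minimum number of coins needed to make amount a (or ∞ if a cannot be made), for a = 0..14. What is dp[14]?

 a  0  1  2  3  4  5  6  7  8  9 10 11 12 13 14
dp  0  -  -  1  1  -  2  2  2  1  1  3  2  2  2
(- denotes ∞ / unreachable)

2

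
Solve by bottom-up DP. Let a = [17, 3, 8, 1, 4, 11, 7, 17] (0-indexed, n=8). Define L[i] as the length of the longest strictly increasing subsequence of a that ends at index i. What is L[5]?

3

   i    0    1    2    3    4    5    6    7
a[i]   17    3    8    1    4   11    7   17
L[i]    1    1    2    1    2    3    3    4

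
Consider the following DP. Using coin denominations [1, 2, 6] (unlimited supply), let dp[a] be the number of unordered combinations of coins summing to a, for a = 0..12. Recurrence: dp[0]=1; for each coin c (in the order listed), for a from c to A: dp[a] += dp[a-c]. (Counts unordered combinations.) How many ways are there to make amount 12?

12

after  coin     0     1     2     3     4     5     6     7     8     9    10    11    12
          1     1     1     1     1     1     1     1     1     1     1     1     1     1
          2     1     1     2     2     3     3     4     4     5     5     6     6     7
          6     1     1     2     2     3     3     5     5     7     7     9     9    12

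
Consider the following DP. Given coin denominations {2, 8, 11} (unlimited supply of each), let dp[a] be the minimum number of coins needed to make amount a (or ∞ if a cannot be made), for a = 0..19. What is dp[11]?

1

 a  0  1  2  3  4  5  6  7  8  9 10 11 12 13 14 15 16 17 18 19
dp  0  -  1  -  2  -  3  -  1  -  2  1  3  2  4  3  2  4  3  2
(- denotes ∞ / unreachable)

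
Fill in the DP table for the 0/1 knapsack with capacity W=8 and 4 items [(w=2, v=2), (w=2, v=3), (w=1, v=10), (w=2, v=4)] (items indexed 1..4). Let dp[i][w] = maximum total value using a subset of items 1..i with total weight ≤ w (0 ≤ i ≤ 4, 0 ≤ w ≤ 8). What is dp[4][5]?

17

i\w   0   1   2   3   4   5   6   7   8
  0   0   0   0   0   0   0   0   0   0
  1   0   0   2   2   2   2   2   2   2
  2   0   0   3   3   5   5   5   5   5
  3   0  10  10  13  13  15  15  15  15
  4   0  10  10  14  14  17  17  19  19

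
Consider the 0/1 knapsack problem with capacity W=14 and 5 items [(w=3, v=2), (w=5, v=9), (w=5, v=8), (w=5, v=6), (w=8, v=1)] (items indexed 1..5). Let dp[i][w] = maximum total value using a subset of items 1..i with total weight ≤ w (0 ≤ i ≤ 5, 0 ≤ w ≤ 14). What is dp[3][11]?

17

i\w   0   1   2   3   4   5   6   7   8   9  10  11  12  13  14
  0   0   0   0   0   0   0   0   0   0   0   0   0   0   0   0
  1   0   0   0   2   2   2   2   2   2   2   2   2   2   2   2
  2   0   0   0   2   2   9   9   9  11  11  11  11  11  11  11
  3   0   0   0   2   2   9   9   9  11  11  17  17  17  19  19
  4   0   0   0   2   2   9   9   9  11  11  17  17  17  19  19
  5   0   0   0   2   2   9   9   9  11  11  17  17  17  19  19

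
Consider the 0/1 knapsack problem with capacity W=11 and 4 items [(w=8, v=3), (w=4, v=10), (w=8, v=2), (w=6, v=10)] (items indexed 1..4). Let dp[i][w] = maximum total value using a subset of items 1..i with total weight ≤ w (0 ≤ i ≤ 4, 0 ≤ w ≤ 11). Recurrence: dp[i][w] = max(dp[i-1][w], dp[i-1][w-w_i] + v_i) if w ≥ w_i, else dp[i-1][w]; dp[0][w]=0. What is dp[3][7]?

10

i\w   0   1   2   3   4   5   6   7   8   9  10  11
  0   0   0   0   0   0   0   0   0   0   0   0   0
  1   0   0   0   0   0   0   0   0   3   3   3   3
  2   0   0   0   0  10  10  10  10  10  10  10  10
  3   0   0   0   0  10  10  10  10  10  10  10  10
  4   0   0   0   0  10  10  10  10  10  10  20  20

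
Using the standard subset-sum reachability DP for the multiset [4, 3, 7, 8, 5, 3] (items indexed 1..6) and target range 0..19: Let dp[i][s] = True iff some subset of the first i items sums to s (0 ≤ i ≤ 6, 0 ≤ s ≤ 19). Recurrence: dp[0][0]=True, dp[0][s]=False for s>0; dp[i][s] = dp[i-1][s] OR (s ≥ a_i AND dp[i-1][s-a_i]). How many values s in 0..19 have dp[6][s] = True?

i\s   0   1   2   3   4   5   6   7   8   9  10  11  12  13  14  15  16  17  18  19
  0   T   F   F   F   F   F   F   F   F   F   F   F   F   F   F   F   F   F   F   F
  1   T   F   F   F   T   F   F   F   F   F   F   F   F   F   F   F   F   F   F   F
  2   T   F   F   T   T   F   F   T   F   F   F   F   F   F   F   F   F   F   F   F
  3   T   F   F   T   T   F   F   T   F   F   T   T   F   F   T   F   F   F   F   F
  4   T   F   F   T   T   F   F   T   T   F   T   T   T   F   T   T   F   F   T   T
  5   T   F   F   T   T   T   F   T   T   T   T   T   T   T   T   T   T   T   T   T
  6   T   F   F   T   T   T   T   T   T   T   T   T   T   T   T   T   T   T   T   T

18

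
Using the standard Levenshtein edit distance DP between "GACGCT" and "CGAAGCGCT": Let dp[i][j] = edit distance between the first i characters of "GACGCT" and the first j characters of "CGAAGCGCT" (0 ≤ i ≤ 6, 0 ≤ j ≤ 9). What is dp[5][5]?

3

   ''  C  G  A  A  G  C  G  C  T
''  0  1  2  3  4  5  6  7  8  9
 G  1  1  1  2  3  4  5  6  7  8
 A  2  2  2  1  2  3  4  5  6  7
 C  3  2  3  2  2  3  3  4  5  6
 G  4  3  2  3  3  2  3  3  4  5
 C  5  4  3  3  4  3  2  3  3  4
 T  6  5  4  4  4  4  3  3  4  3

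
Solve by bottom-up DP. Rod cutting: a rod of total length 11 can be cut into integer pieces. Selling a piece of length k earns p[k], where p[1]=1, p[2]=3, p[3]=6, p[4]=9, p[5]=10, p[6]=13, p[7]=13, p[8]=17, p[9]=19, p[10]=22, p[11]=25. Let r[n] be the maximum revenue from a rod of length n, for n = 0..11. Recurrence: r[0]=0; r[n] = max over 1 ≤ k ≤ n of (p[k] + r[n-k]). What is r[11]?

25

   n    0    1    2    3    4    5    6    7    8    9   10   11
r[n]    0    1    3    6    9   10   13   15   18   19   22   25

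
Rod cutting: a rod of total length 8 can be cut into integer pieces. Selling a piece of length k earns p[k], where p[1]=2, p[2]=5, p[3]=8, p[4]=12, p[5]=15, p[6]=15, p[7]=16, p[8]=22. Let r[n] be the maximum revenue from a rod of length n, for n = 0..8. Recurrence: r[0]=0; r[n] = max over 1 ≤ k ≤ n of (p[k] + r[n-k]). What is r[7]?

   n    0    1    2    3    4    5    6    7    8
r[n]    0    2    5    8   12   15   17   20   24

20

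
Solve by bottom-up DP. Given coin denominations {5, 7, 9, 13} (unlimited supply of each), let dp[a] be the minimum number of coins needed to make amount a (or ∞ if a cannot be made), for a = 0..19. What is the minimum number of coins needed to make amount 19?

3

 a  0  1  2  3  4  5  6  7  8  9 10 11 12 13 14 15 16 17 18 19
dp  0  -  -  -  -  1  -  1  -  1  2  -  2  1  2  3  2  3  2  3
(- denotes ∞ / unreachable)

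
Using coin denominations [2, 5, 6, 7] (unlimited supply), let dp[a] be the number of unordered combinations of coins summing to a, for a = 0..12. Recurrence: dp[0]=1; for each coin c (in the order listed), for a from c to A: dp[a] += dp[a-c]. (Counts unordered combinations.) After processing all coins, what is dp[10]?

after  coin     0     1     2     3     4     5     6     7     8     9    10    11    12
          2     1     0     1     0     1     0     1     0     1     0     1     0     1
          5     1     0     1     0     1     1     1     1     1     1     2     1     2
          6     1     0     1     0     1     1     2     1     2     1     3     2     4
          7     1     0     1     0     1     1     2     2     2     2     3     3     5

3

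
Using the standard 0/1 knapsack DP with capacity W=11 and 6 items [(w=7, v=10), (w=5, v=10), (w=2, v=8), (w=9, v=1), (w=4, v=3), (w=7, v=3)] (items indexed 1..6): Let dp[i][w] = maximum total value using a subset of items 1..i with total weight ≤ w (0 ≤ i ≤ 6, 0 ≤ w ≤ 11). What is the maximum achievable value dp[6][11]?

i\w   0   1   2   3   4   5   6   7   8   9  10  11
  0   0   0   0   0   0   0   0   0   0   0   0   0
  1   0   0   0   0   0   0   0  10  10  10  10  10
  2   0   0   0   0   0  10  10  10  10  10  10  10
  3   0   0   8   8   8  10  10  18  18  18  18  18
  4   0   0   8   8   8  10  10  18  18  18  18  18
  5   0   0   8   8   8  10  11  18  18  18  18  21
  6   0   0   8   8   8  10  11  18  18  18  18  21

21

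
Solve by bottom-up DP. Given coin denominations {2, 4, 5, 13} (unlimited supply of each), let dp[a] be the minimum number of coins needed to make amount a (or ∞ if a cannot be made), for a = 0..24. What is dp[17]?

 a  0  1  2  3  4  5  6  7  8  9 10 11 12 13 14 15 16 17 18 19 20 21 22 23 24
dp  0  -  1  -  1  1  2  2  2  2  2  3  3  1  3  2  4  2  2  3  3  3  3  3  4
(- denotes ∞ / unreachable)

2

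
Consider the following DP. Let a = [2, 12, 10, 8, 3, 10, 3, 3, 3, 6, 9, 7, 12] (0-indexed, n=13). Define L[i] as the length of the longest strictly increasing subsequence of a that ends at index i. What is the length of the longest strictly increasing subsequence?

5

   i    0    1    2    3    4    5    6    7    8    9   10   11   12
a[i]    2   12   10    8    3   10    3    3    3    6    9    7   12
L[i]    1    2    2    2    2    3    2    2    2    3    4    4    5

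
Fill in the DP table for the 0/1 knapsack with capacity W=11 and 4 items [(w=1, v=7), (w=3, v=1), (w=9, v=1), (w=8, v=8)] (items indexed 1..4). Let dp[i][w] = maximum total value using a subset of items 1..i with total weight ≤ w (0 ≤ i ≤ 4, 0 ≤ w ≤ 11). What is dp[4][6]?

8

i\w   0   1   2   3   4   5   6   7   8   9  10  11
  0   0   0   0   0   0   0   0   0   0   0   0   0
  1   0   7   7   7   7   7   7   7   7   7   7   7
  2   0   7   7   7   8   8   8   8   8   8   8   8
  3   0   7   7   7   8   8   8   8   8   8   8   8
  4   0   7   7   7   8   8   8   8   8  15  15  15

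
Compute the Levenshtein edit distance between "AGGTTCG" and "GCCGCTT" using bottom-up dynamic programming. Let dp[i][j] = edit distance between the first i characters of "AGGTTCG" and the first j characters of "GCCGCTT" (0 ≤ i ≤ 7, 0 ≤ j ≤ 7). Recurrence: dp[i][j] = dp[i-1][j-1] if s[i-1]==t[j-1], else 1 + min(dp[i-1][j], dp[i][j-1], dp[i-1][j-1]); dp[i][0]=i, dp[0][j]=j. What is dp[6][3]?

   ''  G  C  C  G  C  T  T
''  0  1  2  3  4  5  6  7
 A  1  1  2  3  4  5  6  7
 G  2  1  2  3  3  4  5  6
 G  3  2  2  3  3  4  5  6
 T  4  3  3  3  4  4  4  5
 T  5  4  4  4  4  5  4  4
 C  6  5  4  4  5  4  5  5
 G  7  6  5  5  4  5  5  6

4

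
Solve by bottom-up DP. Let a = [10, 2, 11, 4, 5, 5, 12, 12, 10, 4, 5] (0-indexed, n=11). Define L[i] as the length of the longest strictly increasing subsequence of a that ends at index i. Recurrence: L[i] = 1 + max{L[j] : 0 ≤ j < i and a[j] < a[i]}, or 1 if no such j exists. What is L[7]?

4

   i    0    1    2    3    4    5    6    7    8    9   10
a[i]   10    2   11    4    5    5   12   12   10    4    5
L[i]    1    1    2    2    3    3    4    4    4    2    3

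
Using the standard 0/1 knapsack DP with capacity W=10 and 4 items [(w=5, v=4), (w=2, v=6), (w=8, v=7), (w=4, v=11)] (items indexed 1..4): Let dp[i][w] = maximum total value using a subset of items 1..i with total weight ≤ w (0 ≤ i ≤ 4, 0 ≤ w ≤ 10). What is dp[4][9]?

i\w   0   1   2   3   4   5   6   7   8   9  10
  0   0   0   0   0   0   0   0   0   0   0   0
  1   0   0   0   0   0   4   4   4   4   4   4
  2   0   0   6   6   6   6   6  10  10  10  10
  3   0   0   6   6   6   6   6  10  10  10  13
  4   0   0   6   6  11  11  17  17  17  17  17

17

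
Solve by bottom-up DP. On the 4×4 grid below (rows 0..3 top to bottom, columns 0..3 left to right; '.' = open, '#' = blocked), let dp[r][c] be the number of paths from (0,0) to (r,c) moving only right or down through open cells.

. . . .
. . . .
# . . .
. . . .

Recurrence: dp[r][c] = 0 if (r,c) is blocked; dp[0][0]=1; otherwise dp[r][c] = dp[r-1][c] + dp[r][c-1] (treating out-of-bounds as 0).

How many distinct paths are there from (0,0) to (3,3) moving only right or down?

16

r\c   0   1   2   3
  0   1   1   1   1
  1   1   2   3   4
  2   0   2   5   9
  3   0   2   7  16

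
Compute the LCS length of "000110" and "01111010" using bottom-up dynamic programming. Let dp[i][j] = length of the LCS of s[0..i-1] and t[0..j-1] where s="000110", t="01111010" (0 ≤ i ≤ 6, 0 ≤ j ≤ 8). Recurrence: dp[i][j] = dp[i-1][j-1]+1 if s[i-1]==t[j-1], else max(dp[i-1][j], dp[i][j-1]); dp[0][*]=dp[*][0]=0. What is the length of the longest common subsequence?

   ''  0  1  1  1  1  0  1  0
''  0  0  0  0  0  0  0  0  0
 0  0  1  1  1  1  1  1  1  1
 0  0  1  1  1  1  1  2  2  2
 0  0  1  1  1  1  1  2  2  3
 1  0  1  2  2  2  2  2  3  3
 1  0  1  2  3  3  3  3  3  3
 0  0  1  2  3  3  3  4  4  4

4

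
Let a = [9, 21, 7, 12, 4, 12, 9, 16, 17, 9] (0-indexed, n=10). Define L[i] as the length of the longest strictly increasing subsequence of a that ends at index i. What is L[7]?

3

   i    0    1    2    3    4    5    6    7    8    9
a[i]    9   21    7   12    4   12    9   16   17    9
L[i]    1    2    1    2    1    2    2    3    4    2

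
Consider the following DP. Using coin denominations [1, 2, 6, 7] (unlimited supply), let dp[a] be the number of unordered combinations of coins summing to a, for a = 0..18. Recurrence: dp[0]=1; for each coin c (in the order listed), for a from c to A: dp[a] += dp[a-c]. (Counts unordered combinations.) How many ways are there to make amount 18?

34

after  coin     0     1     2     3     4     5     6     7     8     9    10    11    12    13    14    15    16    17    18
          1     1     1     1     1     1     1     1     1     1     1     1     1     1     1     1     1     1     1     1
          2     1     1     2     2     3     3     4     4     5     5     6     6     7     7     8     8     9     9    10
          6     1     1     2     2     3     3     5     5     7     7     9     9    12    12    15    15    18    18    22
          7     1     1     2     2     3     3     5     6     8     9    11    12    15    17    21    23    27    29    34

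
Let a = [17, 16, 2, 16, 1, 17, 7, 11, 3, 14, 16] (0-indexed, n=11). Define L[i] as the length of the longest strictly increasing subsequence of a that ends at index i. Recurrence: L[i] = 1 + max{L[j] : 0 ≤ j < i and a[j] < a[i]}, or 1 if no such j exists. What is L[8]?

2

   i    0    1    2    3    4    5    6    7    8    9   10
a[i]   17   16    2   16    1   17    7   11    3   14   16
L[i]    1    1    1    2    1    3    2    3    2    4    5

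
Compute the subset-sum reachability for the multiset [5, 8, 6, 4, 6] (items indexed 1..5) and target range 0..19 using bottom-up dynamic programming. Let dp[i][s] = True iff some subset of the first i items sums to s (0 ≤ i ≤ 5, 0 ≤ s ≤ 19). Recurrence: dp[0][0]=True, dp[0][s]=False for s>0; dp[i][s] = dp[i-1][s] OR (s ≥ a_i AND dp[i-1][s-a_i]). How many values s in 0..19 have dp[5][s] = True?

16

i\s   0   1   2   3   4   5   6   7   8   9  10  11  12  13  14  15  16  17  18  19
  0   T   F   F   F   F   F   F   F   F   F   F   F   F   F   F   F   F   F   F   F
  1   T   F   F   F   F   T   F   F   F   F   F   F   F   F   F   F   F   F   F   F
  2   T   F   F   F   F   T   F   F   T   F   F   F   F   T   F   F   F   F   F   F
  3   T   F   F   F   F   T   T   F   T   F   F   T   F   T   T   F   F   F   F   T
  4   T   F   F   F   T   T   T   F   T   T   T   T   T   T   T   T   F   T   T   T
  5   T   F   F   F   T   T   T   F   T   T   T   T   T   T   T   T   T   T   T   T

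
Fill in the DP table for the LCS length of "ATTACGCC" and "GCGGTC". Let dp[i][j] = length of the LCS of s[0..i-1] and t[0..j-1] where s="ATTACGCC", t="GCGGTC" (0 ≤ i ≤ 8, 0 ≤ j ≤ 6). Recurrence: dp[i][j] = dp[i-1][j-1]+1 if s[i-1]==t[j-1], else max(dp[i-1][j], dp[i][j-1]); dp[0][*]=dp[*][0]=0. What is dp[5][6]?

   ''  G  C  G  G  T  C
''  0  0  0  0  0  0  0
 A  0  0  0  0  0  0  0
 T  0  0  0  0  0  1  1
 T  0  0  0  0  0  1  1
 A  0  0  0  0  0  1  1
 C  0  0  1  1  1  1  2
 G  0  1  1  2  2  2  2
 C  0  1  2  2  2  2  3
 C  0  1  2  2  2  2  3

2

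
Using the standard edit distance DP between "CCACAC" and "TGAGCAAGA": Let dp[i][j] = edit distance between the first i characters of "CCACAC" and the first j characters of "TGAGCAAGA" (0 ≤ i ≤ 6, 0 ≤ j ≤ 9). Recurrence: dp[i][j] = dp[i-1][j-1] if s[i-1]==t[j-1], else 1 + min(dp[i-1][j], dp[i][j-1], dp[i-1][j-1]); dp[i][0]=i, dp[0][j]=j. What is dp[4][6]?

   ''  T  G  A  G  C  A  A  G  A
''  0  1  2  3  4  5  6  7  8  9
 C  1  1  2  3  4  4  5  6  7  8
 C  2  2  2  3  4  4  5  6  7  8
 A  3  3  3  2  3  4  4  5  6  7
 C  4  4  4  3  3  3  4  5  6  7
 A  5  5  5  4  4  4  3  4  5  6
 C  6  6  6  5  5  4  4  4  5  6

4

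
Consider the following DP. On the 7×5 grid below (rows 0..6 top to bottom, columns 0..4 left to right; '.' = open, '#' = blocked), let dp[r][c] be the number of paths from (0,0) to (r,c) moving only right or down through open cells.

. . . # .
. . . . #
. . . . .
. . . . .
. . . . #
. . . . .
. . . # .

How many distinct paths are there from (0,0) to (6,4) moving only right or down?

r\c   0   1   2   3   4
  0   1   1   1   0   0
  1   1   2   3   3   0
  2   1   3   6   9   9
  3   1   4  10  19  28
  4   1   5  15  34   0
  5   1   6  21  55  55
  6   1   7  28   0  55

55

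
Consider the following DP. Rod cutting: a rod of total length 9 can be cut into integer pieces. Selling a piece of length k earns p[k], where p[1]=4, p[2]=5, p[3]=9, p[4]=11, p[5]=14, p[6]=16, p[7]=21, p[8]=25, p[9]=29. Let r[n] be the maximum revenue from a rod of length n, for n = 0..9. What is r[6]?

   n    0    1    2    3    4    5    6    7    8    9
r[n]    0    4    8   12   16   20   24   28   32   36

24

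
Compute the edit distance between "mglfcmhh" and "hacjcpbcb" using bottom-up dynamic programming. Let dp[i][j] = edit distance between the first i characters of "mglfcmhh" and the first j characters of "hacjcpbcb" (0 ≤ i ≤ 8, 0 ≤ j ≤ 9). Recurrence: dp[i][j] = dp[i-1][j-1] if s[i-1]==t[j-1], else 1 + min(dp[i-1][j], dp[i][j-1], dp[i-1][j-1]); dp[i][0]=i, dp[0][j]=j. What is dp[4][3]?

   ''  h  a  c  j  c  p  b  c  b
''  0  1  2  3  4  5  6  7  8  9
 m  1  1  2  3  4  5  6  7  8  9
 g  2  2  2  3  4  5  6  7  8  9
 l  3  3  3  3  4  5  6  7  8  9
 f  4  4  4  4  4  5  6  7  8  9
 c  5  5  5  4  5  4  5  6  7  8
 m  6  6  6  5  5  5  5  6  7  8
 h  7  6  7  6  6  6  6  6  7  8
 h  8  7  7  7  7  7  7  7  7  8

4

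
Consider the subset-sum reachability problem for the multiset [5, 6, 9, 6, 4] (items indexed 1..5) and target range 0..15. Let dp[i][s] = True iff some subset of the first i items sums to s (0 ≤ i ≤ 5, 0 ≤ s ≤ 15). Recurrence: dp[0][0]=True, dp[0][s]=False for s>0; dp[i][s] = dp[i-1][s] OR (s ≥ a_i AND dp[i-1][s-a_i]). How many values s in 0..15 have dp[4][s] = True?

i\s   0   1   2   3   4   5   6   7   8   9  10  11  12  13  14  15
  0   T   F   F   F   F   F   F   F   F   F   F   F   F   F   F   F
  1   T   F   F   F   F   T   F   F   F   F   F   F   F   F   F   F
  2   T   F   F   F   F   T   T   F   F   F   F   T   F   F   F   F
  3   T   F   F   F   F   T   T   F   F   T   F   T   F   F   T   T
  4   T   F   F   F   F   T   T   F   F   T   F   T   T   F   T   T
  5   T   F   F   F   T   T   T   F   F   T   T   T   T   T   T   T

8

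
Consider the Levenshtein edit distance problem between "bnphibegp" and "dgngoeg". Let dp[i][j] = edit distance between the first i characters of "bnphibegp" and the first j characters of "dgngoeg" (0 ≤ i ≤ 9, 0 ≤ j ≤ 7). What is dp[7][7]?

   ''  d  g  n  g  o  e  g
''  0  1  2  3  4  5  6  7
 b  1  1  2  3  4  5  6  7
 n  2  2  2  2  3  4  5  6
 p  3  3  3  3  3  4  5  6
 h  4  4  4  4  4  4  5  6
 i  5  5  5  5  5  5  5  6
 b  6  6  6  6  6  6  6  6
 e  7  7  7  7  7  7  6  7
 g  8  8  7  8  7  8  7  6
 p  9  9  8  8  8  8  8  7

7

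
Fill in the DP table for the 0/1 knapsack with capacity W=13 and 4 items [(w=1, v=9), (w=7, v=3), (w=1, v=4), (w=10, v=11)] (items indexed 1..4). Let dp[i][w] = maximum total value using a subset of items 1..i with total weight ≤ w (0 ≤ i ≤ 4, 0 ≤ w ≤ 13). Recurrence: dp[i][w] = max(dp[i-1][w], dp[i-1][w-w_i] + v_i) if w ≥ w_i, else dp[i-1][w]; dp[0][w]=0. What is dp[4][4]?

i\w   0   1   2   3   4   5   6   7   8   9  10  11  12  13
  0   0   0   0   0   0   0   0   0   0   0   0   0   0   0
  1   0   9   9   9   9   9   9   9   9   9   9   9   9   9
  2   0   9   9   9   9   9   9   9  12  12  12  12  12  12
  3   0   9  13  13  13  13  13  13  13  16  16  16  16  16
  4   0   9  13  13  13  13  13  13  13  16  16  20  24  24

13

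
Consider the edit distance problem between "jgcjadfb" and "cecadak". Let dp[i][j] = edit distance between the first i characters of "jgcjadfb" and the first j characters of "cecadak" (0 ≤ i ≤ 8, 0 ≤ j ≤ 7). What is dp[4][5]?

4

   ''  c  e  c  a  d  a  k
''  0  1  2  3  4  5  6  7
 j  1  1  2  3  4  5  6  7
 g  2  2  2  3  4  5  6  7
 c  3  2  3  2  3  4  5  6
 j  4  3  3  3  3  4  5  6
 a  5  4  4  4  3  4  4  5
 d  6  5  5  5  4  3  4  5
 f  7  6  6  6  5  4  4  5
 b  8  7  7  7  6  5  5  5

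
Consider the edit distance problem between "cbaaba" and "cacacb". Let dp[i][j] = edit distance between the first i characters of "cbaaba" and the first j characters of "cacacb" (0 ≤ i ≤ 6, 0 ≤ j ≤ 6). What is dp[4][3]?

   ''  c  a  c  a  c  b
''  0  1  2  3  4  5  6
 c  1  0  1  2  3  4  5
 b  2  1  1  2  3  4  4
 a  3  2  1  2  2  3  4
 a  4  3  2  2  2  3  4
 b  5  4  3  3  3  3  3
 a  6  5  4  4  3  4  4

2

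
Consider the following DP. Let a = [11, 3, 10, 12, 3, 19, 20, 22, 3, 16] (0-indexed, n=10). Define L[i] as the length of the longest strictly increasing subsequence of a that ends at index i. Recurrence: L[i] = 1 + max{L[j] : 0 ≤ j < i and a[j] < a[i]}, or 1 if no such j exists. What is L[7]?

   i    0    1    2    3    4    5    6    7    8    9
a[i]   11    3   10   12    3   19   20   22    3   16
L[i]    1    1    2    3    1    4    5    6    1    4

6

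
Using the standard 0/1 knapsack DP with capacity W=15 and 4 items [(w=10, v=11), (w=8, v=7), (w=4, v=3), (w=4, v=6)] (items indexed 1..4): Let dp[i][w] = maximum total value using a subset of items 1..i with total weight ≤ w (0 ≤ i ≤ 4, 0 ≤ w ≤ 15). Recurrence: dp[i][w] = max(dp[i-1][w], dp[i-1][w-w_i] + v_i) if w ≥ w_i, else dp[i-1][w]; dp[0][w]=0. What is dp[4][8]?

i\w   0   1   2   3   4   5   6   7   8   9  10  11  12  13  14  15
  0   0   0   0   0   0   0   0   0   0   0   0   0   0   0   0   0
  1   0   0   0   0   0   0   0   0   0   0  11  11  11  11  11  11
  2   0   0   0   0   0   0   0   0   7   7  11  11  11  11  11  11
  3   0   0   0   0   3   3   3   3   7   7  11  11  11  11  14  14
  4   0   0   0   0   6   6   6   6   9   9  11  11  13  13  17  17

9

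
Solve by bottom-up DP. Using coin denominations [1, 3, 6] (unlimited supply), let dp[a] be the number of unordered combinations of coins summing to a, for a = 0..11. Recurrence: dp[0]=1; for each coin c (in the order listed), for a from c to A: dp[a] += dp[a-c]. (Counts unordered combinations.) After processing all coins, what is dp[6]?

4

after  coin     0     1     2     3     4     5     6     7     8     9    10    11
          1     1     1     1     1     1     1     1     1     1     1     1     1
          3     1     1     1     2     2     2     3     3     3     4     4     4
          6     1     1     1     2     2     2     4     4     4     6     6     6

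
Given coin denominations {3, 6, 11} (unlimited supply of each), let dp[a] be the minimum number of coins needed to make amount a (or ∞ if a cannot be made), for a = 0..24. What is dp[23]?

 a  0  1  2  3  4  5  6  7  8  9 10 11 12 13 14 15 16 17 18 19 20 21 22 23 24
dp  0  -  -  1  -  -  1  -  -  2  -  1  2  -  2  3  -  2  3  -  3  4  2  3  4
(- denotes ∞ / unreachable)

3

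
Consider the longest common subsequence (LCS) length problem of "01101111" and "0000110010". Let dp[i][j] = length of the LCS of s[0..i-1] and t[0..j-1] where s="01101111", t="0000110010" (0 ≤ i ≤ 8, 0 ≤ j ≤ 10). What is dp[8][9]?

5

   ''  0  0  0  0  1  1  0  0  1  0
''  0  0  0  0  0  0  0  0  0  0  0
 0  0  1  1  1  1  1  1  1  1  1  1
 1  0  1  1  1  1  2  2  2  2  2  2
 1  0  1  1  1  1  2  3  3  3  3  3
 0  0  1  2  2  2  2  3  4  4  4  4
 1  0  1  2  2  2  3  3  4  4  5  5
 1  0  1  2  2  2  3  4  4  4  5  5
 1  0  1  2  2  2  3  4  4  4  5  5
 1  0  1  2  2  2  3  4  4  4  5  5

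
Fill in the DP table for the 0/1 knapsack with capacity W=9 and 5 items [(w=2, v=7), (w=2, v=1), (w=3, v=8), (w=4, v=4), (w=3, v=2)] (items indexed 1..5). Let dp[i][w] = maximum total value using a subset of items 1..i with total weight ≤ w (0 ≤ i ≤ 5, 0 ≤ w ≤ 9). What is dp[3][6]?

i\w   0   1   2   3   4   5   6   7   8   9
  0   0   0   0   0   0   0   0   0   0   0
  1   0   0   7   7   7   7   7   7   7   7
  2   0   0   7   7   8   8   8   8   8   8
  3   0   0   7   8   8  15  15  16  16  16
  4   0   0   7   8   8  15  15  16  16  19
  5   0   0   7   8   8  15  15  16  17  19

15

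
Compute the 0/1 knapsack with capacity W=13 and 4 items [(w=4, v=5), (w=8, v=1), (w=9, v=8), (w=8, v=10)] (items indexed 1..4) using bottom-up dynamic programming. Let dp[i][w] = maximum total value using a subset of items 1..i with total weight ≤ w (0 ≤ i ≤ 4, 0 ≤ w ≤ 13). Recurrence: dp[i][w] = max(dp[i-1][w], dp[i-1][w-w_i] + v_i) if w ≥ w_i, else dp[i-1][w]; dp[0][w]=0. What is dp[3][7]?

i\w   0   1   2   3   4   5   6   7   8   9  10  11  12  13
  0   0   0   0   0   0   0   0   0   0   0   0   0   0   0
  1   0   0   0   0   5   5   5   5   5   5   5   5   5   5
  2   0   0   0   0   5   5   5   5   5   5   5   5   6   6
  3   0   0   0   0   5   5   5   5   5   8   8   8   8  13
  4   0   0   0   0   5   5   5   5  10  10  10  10  15  15

5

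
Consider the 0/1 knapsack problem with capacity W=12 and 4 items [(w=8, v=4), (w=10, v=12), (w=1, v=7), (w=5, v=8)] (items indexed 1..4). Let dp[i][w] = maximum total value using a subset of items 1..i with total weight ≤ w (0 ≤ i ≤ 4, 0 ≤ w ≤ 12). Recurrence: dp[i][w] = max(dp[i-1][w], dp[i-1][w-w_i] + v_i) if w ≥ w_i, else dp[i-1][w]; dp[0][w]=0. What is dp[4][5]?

i\w   0   1   2   3   4   5   6   7   8   9  10  11  12
  0   0   0   0   0   0   0   0   0   0   0   0   0   0
  1   0   0   0   0   0   0   0   0   4   4   4   4   4
  2   0   0   0   0   0   0   0   0   4   4  12  12  12
  3   0   7   7   7   7   7   7   7   7  11  12  19  19
  4   0   7   7   7   7   8  15  15  15  15  15  19  19

8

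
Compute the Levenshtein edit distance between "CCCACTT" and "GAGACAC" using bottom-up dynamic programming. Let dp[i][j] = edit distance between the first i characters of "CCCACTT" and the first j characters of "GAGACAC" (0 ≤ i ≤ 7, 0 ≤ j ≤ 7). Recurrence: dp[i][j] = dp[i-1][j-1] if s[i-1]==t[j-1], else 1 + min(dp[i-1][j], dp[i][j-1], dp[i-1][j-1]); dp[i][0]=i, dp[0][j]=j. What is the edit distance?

   ''  G  A  G  A  C  A  C
''  0  1  2  3  4  5  6  7
 C  1  1  2  3  4  4  5  6
 C  2  2  2  3  4  4  5  5
 C  3  3  3  3  4  4  5  5
 A  4  4  3  4  3  4  4  5
 C  5  5  4  4  4  3  4  4
 T  6  6  5  5  5  4  4  5
 T  7  7  6  6  6  5  5  5

5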